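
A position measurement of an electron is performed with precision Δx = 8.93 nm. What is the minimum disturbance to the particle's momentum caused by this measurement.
5.905 × 10^-27 kg·m/s

The uncertainty principle implies that measuring position disturbs momentum:
ΔxΔp ≥ ℏ/2

When we measure position with precision Δx, we necessarily introduce a momentum uncertainty:
Δp ≥ ℏ/(2Δx)
Δp_min = (1.055e-34 J·s) / (2 × 8.930e-09 m)
Δp_min = 5.905e-27 kg·m/s

The more precisely we measure position, the greater the momentum disturbance.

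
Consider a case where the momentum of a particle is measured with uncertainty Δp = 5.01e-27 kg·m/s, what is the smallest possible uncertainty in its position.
10.525 nm

Using the Heisenberg uncertainty principle:
ΔxΔp ≥ ℏ/2

The minimum uncertainty in position is:
Δx_min = ℏ/(2Δp)
Δx_min = (1.055e-34 J·s) / (2 × 5.010e-27 kg·m/s)
Δx_min = 1.052e-08 m = 10.525 nm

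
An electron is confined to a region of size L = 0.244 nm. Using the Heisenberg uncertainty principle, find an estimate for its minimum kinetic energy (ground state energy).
159.986 meV

Using the uncertainty principle to estimate ground state energy:

1. The position uncertainty is approximately the confinement size:
   Δx ≈ L = 2.440e-10 m

2. From ΔxΔp ≥ ℏ/2, the minimum momentum uncertainty is:
   Δp ≈ ℏ/(2L) = 2.161e-25 kg·m/s

3. The kinetic energy is approximately:
   KE ≈ (Δp)²/(2m) = (2.161e-25)²/(2 × 9.109e-31 kg)
   KE ≈ 2.563e-20 J = 159.986 meV

This is an order-of-magnitude estimate of the ground state energy.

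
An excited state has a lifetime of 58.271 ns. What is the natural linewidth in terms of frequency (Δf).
1.366 MHz

Using the energy-time uncertainty principle and E = hf:
ΔEΔt ≥ ℏ/2
hΔf·Δt ≥ ℏ/2

The minimum frequency uncertainty is:
Δf = ℏ/(2hτ) = 1/(4πτ)
Δf = 1/(4π × 5.827e-08 s)
Δf = 1.366e+06 Hz = 1.366 MHz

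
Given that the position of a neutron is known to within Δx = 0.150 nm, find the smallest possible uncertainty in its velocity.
209.874 m/s

Using the Heisenberg uncertainty principle and Δp = mΔv:
ΔxΔp ≥ ℏ/2
Δx(mΔv) ≥ ℏ/2

The minimum uncertainty in velocity is:
Δv_min = ℏ/(2mΔx)
Δv_min = (1.055e-34 J·s) / (2 × 1.675e-27 kg × 1.500e-10 m)
Δv_min = 2.099e+02 m/s = 209.874 m/s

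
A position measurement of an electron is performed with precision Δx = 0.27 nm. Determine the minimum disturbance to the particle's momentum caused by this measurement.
1.953 × 10^-25 kg·m/s

The uncertainty principle implies that measuring position disturbs momentum:
ΔxΔp ≥ ℏ/2

When we measure position with precision Δx, we necessarily introduce a momentum uncertainty:
Δp ≥ ℏ/(2Δx)
Δp_min = (1.055e-34 J·s) / (2 × 2.700e-10 m)
Δp_min = 1.953e-25 kg·m/s

The more precisely we measure position, the greater the momentum disturbance.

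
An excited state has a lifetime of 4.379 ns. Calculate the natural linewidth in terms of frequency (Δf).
18.173 MHz

Using the energy-time uncertainty principle and E = hf:
ΔEΔt ≥ ℏ/2
hΔf·Δt ≥ ℏ/2

The minimum frequency uncertainty is:
Δf = ℏ/(2hτ) = 1/(4πτ)
Δf = 1/(4π × 4.379e-09 s)
Δf = 1.817e+07 Hz = 18.173 MHz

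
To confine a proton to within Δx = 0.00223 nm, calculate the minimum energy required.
1.043 eV

Localizing a particle requires giving it sufficient momentum uncertainty:

1. From uncertainty principle: Δp ≥ ℏ/(2Δx)
   Δp_min = (1.055e-34 J·s) / (2 × 2.230e-12 m)
   Δp_min = 2.365e-23 kg·m/s

2. This momentum uncertainty corresponds to kinetic energy:
   KE ≈ (Δp)²/(2m) = (2.365e-23)²/(2 × 1.673e-27 kg)
   KE = 1.671e-19 J = 1.043 eV

Tighter localization requires more energy.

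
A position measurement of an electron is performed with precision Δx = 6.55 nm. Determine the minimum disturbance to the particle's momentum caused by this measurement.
8.050 × 10^-27 kg·m/s

The uncertainty principle implies that measuring position disturbs momentum:
ΔxΔp ≥ ℏ/2

When we measure position with precision Δx, we necessarily introduce a momentum uncertainty:
Δp ≥ ℏ/(2Δx)
Δp_min = (1.055e-34 J·s) / (2 × 6.550e-09 m)
Δp_min = 8.050e-27 kg·m/s

The more precisely we measure position, the greater the momentum disturbance.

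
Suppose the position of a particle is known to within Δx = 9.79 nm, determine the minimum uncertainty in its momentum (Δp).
5.386 × 10^-27 kg·m/s

Using the Heisenberg uncertainty principle:
ΔxΔp ≥ ℏ/2

The minimum uncertainty in momentum is:
Δp_min = ℏ/(2Δx)
Δp_min = (1.055e-34 J·s) / (2 × 9.790e-09 m)
Δp_min = 5.386e-27 kg·m/s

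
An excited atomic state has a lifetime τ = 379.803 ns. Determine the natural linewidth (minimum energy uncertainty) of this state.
866.518 peV

Using the energy-time uncertainty principle:
ΔEΔt ≥ ℏ/2

The lifetime τ represents the time uncertainty Δt.
The natural linewidth (minimum energy uncertainty) is:

ΔE = ℏ/(2τ)
ΔE = (1.055e-34 J·s) / (2 × 3.798e-07 s)
ΔE = 1.388e-28 J = 866.518 peV

This natural linewidth limits the precision of spectroscopic measurements.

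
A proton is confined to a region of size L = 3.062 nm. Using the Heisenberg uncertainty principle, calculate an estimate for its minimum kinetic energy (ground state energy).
553.278 neV

Using the uncertainty principle to estimate ground state energy:

1. The position uncertainty is approximately the confinement size:
   Δx ≈ L = 3.062e-09 m

2. From ΔxΔp ≥ ℏ/2, the minimum momentum uncertainty is:
   Δp ≈ ℏ/(2L) = 1.722e-26 kg·m/s

3. The kinetic energy is approximately:
   KE ≈ (Δp)²/(2m) = (1.722e-26)²/(2 × 1.673e-27 kg)
   KE ≈ 8.864e-26 J = 553.278 neV

This is an order-of-magnitude estimate of the ground state energy.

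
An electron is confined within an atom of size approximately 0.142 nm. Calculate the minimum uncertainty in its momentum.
3.713 × 10^-25 kg·m/s

Using the Heisenberg uncertainty principle:
ΔxΔp ≥ ℏ/2

With Δx ≈ L = 1.420e-10 m (the confinement size):
Δp_min = ℏ/(2Δx)
Δp_min = (1.055e-34 J·s) / (2 × 1.420e-10 m)
Δp_min = 3.713e-25 kg·m/s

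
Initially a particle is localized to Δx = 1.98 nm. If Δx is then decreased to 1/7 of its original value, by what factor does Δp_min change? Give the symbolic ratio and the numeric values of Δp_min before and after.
Original Δp_min = 2.663 × 10^-26 kg·m/s; new Δp'_min = 1.864 × 10^-25 kg·m/s; ratio Δp'_min/Δp_min = 7.

From the uncertainty principle ΔxΔp ≥ ℏ/2, the minimum momentum uncertainty is Δp_min = ℏ/(2Δx).

Original (Δx = 1.98 nm = 1.980e-09 m):
Δp_min = (1.055e-34 J·s)/(2 × 1.980e-09 m) = 2.663e-26 kg·m/s

When Δx → (1/7)Δx:
Δp'_min = ℏ/(2 × (1/7)Δx) = 7 × ℏ/(2Δx) = 7 × Δp_min
Δp'_min = 7 × 2.663e-26 kg·m/s = 1.864e-25 kg·m/s

Since Δp_min ∝ 1/Δx, when Δx is decreased to 1/7 of its original value, Δp_min increases to 7 times its original value.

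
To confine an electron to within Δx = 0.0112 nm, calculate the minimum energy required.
75.932 eV

Localizing a particle requires giving it sufficient momentum uncertainty:

1. From uncertainty principle: Δp ≥ ℏ/(2Δx)
   Δp_min = (1.055e-34 J·s) / (2 × 1.120e-11 m)
   Δp_min = 4.708e-24 kg·m/s

2. This momentum uncertainty corresponds to kinetic energy:
   KE ≈ (Δp)²/(2m) = (4.708e-24)²/(2 × 9.109e-31 kg)
   KE = 1.217e-17 J = 75.932 eV

Tighter localization requires more energy.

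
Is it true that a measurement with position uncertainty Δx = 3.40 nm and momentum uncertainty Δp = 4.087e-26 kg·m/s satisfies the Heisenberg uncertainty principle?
Yes, it satisfies the uncertainty principle.

Calculate the product ΔxΔp:
ΔxΔp = (3.400e-09 m) × (4.087e-26 kg·m/s)
ΔxΔp = 1.390e-34 J·s

Compare to the minimum allowed value ℏ/2:
ℏ/2 = 5.273e-35 J·s

Since ΔxΔp = 1.390e-34 J·s ≥ 5.273e-35 J·s = ℏ/2,
the measurement satisfies the uncertainty principle.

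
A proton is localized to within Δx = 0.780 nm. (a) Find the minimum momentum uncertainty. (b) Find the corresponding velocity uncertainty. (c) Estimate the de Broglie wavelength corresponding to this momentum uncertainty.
(a) Δp_min = 6.760 × 10^-26 kg·m/s
(b) Δv_min = 40.416 m/s
(c) λ_dB = 9.802 nm

Step-by-step:

(a) From the uncertainty principle:
Δp_min = ℏ/(2Δx) = (1.055e-34 J·s)/(2 × 7.800e-10 m) = 6.760e-26 kg·m/s

(b) The velocity uncertainty:
Δv = Δp/m = (6.760e-26 kg·m/s)/(1.673e-27 kg) = 4.042e+01 m/s = 40.416 m/s

(c) The de Broglie wavelength for this momentum:
λ = h/p = (6.626e-34 J·s)/(6.760e-26 kg·m/s) = 9.802e-09 m = 9.802 nm

Note: The de Broglie wavelength is comparable to the localization size, as expected from wave-particle duality.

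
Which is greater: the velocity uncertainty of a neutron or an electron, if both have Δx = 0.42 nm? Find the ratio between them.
The electron has the larger minimum velocity uncertainty, by a ratio of 1838.7.

For both particles, Δp_min = ℏ/(2Δx) = 1.255e-25 kg·m/s (same for both).

The velocity uncertainty is Δv = Δp/m:
- neutron: Δv = 1.255e-25 / 1.675e-27 = 7.496e+01 m/s = 74.955 m/s
- electron: Δv = 1.255e-25 / 9.109e-31 = 1.378e+05 m/s = 137.819 km/s

Ratio: 1.378e+05 / 7.496e+01 = 1838.7

The lighter particle has larger velocity uncertainty because Δv ∝ 1/m.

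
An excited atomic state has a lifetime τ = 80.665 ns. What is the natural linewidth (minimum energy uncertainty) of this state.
4.080 neV

Using the energy-time uncertainty principle:
ΔEΔt ≥ ℏ/2

The lifetime τ represents the time uncertainty Δt.
The natural linewidth (minimum energy uncertainty) is:

ΔE = ℏ/(2τ)
ΔE = (1.055e-34 J·s) / (2 × 8.067e-08 s)
ΔE = 6.537e-28 J = 4.080 neV

This natural linewidth limits the precision of spectroscopic measurements.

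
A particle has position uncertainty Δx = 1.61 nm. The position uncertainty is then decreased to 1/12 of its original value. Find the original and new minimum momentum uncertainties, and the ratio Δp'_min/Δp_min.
Original Δp_min = 3.275 × 10^-26 kg·m/s; new Δp'_min = 3.930 × 10^-25 kg·m/s; ratio Δp'_min/Δp_min = 12.

From the uncertainty principle ΔxΔp ≥ ℏ/2, the minimum momentum uncertainty is Δp_min = ℏ/(2Δx).

Original (Δx = 1.61 nm = 1.610e-09 m):
Δp_min = (1.055e-34 J·s)/(2 × 1.610e-09 m) = 3.275e-26 kg·m/s

When Δx → (1/12)Δx:
Δp'_min = ℏ/(2 × (1/12)Δx) = 12 × ℏ/(2Δx) = 12 × Δp_min
Δp'_min = 12 × 3.275e-26 kg·m/s = 3.930e-25 kg·m/s

Since Δp_min ∝ 1/Δx, when Δx is decreased to 1/12 of its original value, Δp_min increases to 12 times its original value.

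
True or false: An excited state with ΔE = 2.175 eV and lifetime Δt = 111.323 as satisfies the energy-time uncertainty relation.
No, it violates the uncertainty relation.

Calculate the product ΔEΔt:
ΔE = 2.175 eV = 3.485e-19 J
ΔEΔt = (3.485e-19 J) × (1.113e-16 s)
ΔEΔt = 3.879e-35 J·s

Compare to the minimum allowed value ℏ/2:
ℏ/2 = 5.273e-35 J·s

Since ΔEΔt = 3.879e-35 J·s < 5.273e-35 J·s = ℏ/2,
this violates the uncertainty relation.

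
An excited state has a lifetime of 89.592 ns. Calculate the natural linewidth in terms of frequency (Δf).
888.221 kHz

Using the energy-time uncertainty principle and E = hf:
ΔEΔt ≥ ℏ/2
hΔf·Δt ≥ ℏ/2

The minimum frequency uncertainty is:
Δf = ℏ/(2hτ) = 1/(4πτ)
Δf = 1/(4π × 8.959e-08 s)
Δf = 8.882e+05 Hz = 888.221 kHz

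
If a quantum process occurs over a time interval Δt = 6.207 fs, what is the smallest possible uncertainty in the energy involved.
53.022 meV

Using the energy-time uncertainty principle:
ΔEΔt ≥ ℏ/2

The minimum uncertainty in energy is:
ΔE_min = ℏ/(2Δt)
ΔE_min = (1.055e-34 J·s) / (2 × 6.207e-15 s)
ΔE_min = 8.495e-21 J = 53.022 meV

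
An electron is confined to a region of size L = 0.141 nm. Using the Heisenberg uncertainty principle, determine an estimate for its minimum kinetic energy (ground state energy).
479.098 meV

Using the uncertainty principle to estimate ground state energy:

1. The position uncertainty is approximately the confinement size:
   Δx ≈ L = 1.410e-10 m

2. From ΔxΔp ≥ ℏ/2, the minimum momentum uncertainty is:
   Δp ≈ ℏ/(2L) = 3.740e-25 kg·m/s

3. The kinetic energy is approximately:
   KE ≈ (Δp)²/(2m) = (3.740e-25)²/(2 × 9.109e-31 kg)
   KE ≈ 7.676e-20 J = 479.098 meV

This is an order-of-magnitude estimate of the ground state energy.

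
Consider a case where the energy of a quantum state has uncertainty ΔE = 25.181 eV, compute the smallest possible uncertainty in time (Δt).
13.070 as

Using the energy-time uncertainty principle:
ΔEΔt ≥ ℏ/2

The minimum uncertainty in time is:
Δt_min = ℏ/(2ΔE)
Δt_min = (1.055e-34 J·s) / (2 × 4.034e-18 J)
Δt_min = 1.307e-17 s = 13.070 as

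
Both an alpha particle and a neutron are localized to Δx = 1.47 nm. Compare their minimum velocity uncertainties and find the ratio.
The neutron has the larger minimum velocity uncertainty, by a ratio of 4.0.

For both particles, Δp_min = ℏ/(2Δx) = 3.587e-26 kg·m/s (same for both).

The velocity uncertainty is Δv = Δp/m:
- alpha particle: Δv = 3.587e-26 / 6.645e-27 = 5.398e+00 m/s = 5.398 m/s
- neutron: Δv = 3.587e-26 / 1.675e-27 = 2.142e+01 m/s = 21.416 m/s

Ratio: 2.142e+01 / 5.398e+00 = 4.0

The lighter particle has larger velocity uncertainty because Δv ∝ 1/m.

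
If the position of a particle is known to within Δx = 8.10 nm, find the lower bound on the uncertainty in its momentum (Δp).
6.510 × 10^-27 kg·m/s

Using the Heisenberg uncertainty principle:
ΔxΔp ≥ ℏ/2

The minimum uncertainty in momentum is:
Δp_min = ℏ/(2Δx)
Δp_min = (1.055e-34 J·s) / (2 × 8.100e-09 m)
Δp_min = 6.510e-27 kg·m/s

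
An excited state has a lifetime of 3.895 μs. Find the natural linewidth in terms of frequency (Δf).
20.431 kHz

Using the energy-time uncertainty principle and E = hf:
ΔEΔt ≥ ℏ/2
hΔf·Δt ≥ ℏ/2

The minimum frequency uncertainty is:
Δf = ℏ/(2hτ) = 1/(4πτ)
Δf = 1/(4π × 3.895e-06 s)
Δf = 2.043e+04 Hz = 20.431 kHz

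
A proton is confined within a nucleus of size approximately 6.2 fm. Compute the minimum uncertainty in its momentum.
8.505 × 10^-21 kg·m/s

Using the Heisenberg uncertainty principle:
ΔxΔp ≥ ℏ/2

With Δx ≈ L = 6.200e-15 m (the confinement size):
Δp_min = ℏ/(2Δx)
Δp_min = (1.055e-34 J·s) / (2 × 6.200e-15 m)
Δp_min = 8.505e-21 kg·m/s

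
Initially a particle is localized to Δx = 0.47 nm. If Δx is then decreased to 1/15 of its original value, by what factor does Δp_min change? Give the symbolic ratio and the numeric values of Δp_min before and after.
Original Δp_min = 1.122 × 10^-25 kg·m/s; new Δp'_min = 1.683 × 10^-24 kg·m/s; ratio Δp'_min/Δp_min = 15.

From the uncertainty principle ΔxΔp ≥ ℏ/2, the minimum momentum uncertainty is Δp_min = ℏ/(2Δx).

Original (Δx = 0.47 nm = 4.700e-10 m):
Δp_min = (1.055e-34 J·s)/(2 × 4.700e-10 m) = 1.122e-25 kg·m/s

When Δx → (1/15)Δx:
Δp'_min = ℏ/(2 × (1/15)Δx) = 15 × ℏ/(2Δx) = 15 × Δp_min
Δp'_min = 15 × 1.122e-25 kg·m/s = 1.683e-24 kg·m/s

Since Δp_min ∝ 1/Δx, when Δx is decreased to 1/15 of its original value, Δp_min increases to 15 times its original value.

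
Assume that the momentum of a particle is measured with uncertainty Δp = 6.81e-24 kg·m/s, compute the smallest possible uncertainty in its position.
7.743 pm

Using the Heisenberg uncertainty principle:
ΔxΔp ≥ ℏ/2

The minimum uncertainty in position is:
Δx_min = ℏ/(2Δp)
Δx_min = (1.055e-34 J·s) / (2 × 6.810e-24 kg·m/s)
Δx_min = 7.743e-12 m = 7.743 pm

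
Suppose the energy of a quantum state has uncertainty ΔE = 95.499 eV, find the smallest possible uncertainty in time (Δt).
3.446 as

Using the energy-time uncertainty principle:
ΔEΔt ≥ ℏ/2

The minimum uncertainty in time is:
Δt_min = ℏ/(2ΔE)
Δt_min = (1.055e-34 J·s) / (2 × 1.530e-17 J)
Δt_min = 3.446e-18 s = 3.446 as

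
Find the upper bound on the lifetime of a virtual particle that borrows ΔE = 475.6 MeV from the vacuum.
6.920 × 10^-25 s

Using the energy-time uncertainty principle:
ΔEΔt ≥ ℏ/2

For a virtual particle borrowing energy ΔE, the maximum lifetime is:
Δt_max = ℏ/(2ΔE)

Converting energy:
ΔE = 475.6 MeV = 7.620e-11 J

Δt_max = (1.055e-34 J·s) / (2 × 7.620e-11 J)
Δt_max = 6.920e-25 s = 6.920 × 10^-25 s

Virtual particles with higher borrowed energy exist for shorter times.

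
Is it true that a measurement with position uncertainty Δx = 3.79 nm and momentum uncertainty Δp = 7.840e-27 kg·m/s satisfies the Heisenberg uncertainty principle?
No, it violates the uncertainty principle (impossible measurement).

Calculate the product ΔxΔp:
ΔxΔp = (3.790e-09 m) × (7.840e-27 kg·m/s)
ΔxΔp = 2.971e-35 J·s

Compare to the minimum allowed value ℏ/2:
ℏ/2 = 5.273e-35 J·s

Since ΔxΔp = 2.971e-35 J·s < 5.273e-35 J·s = ℏ/2,
the measurement violates the uncertainty principle.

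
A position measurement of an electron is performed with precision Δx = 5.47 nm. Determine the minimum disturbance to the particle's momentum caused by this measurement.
9.640 × 10^-27 kg·m/s

The uncertainty principle implies that measuring position disturbs momentum:
ΔxΔp ≥ ℏ/2

When we measure position with precision Δx, we necessarily introduce a momentum uncertainty:
Δp ≥ ℏ/(2Δx)
Δp_min = (1.055e-34 J·s) / (2 × 5.470e-09 m)
Δp_min = 9.640e-27 kg·m/s

The more precisely we measure position, the greater the momentum disturbance.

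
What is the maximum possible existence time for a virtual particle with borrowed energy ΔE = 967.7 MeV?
3.401 × 10^-25 s

Using the energy-time uncertainty principle:
ΔEΔt ≥ ℏ/2

For a virtual particle borrowing energy ΔE, the maximum lifetime is:
Δt_max = ℏ/(2ΔE)

Converting energy:
ΔE = 967.7 MeV = 1.550e-10 J

Δt_max = (1.055e-34 J·s) / (2 × 1.550e-10 J)
Δt_max = 3.401e-25 s = 3.401 × 10^-25 s

Virtual particles with higher borrowed energy exist for shorter times.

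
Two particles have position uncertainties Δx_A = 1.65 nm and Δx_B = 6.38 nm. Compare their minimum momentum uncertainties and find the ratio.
Particle A has the larger minimum momentum uncertainty, by a factor of 3.87.

For each particle, the minimum momentum uncertainty is Δp_min = ℏ/(2Δx):

Particle A: Δp_A = ℏ/(2×1.650e-09 m) = 3.196e-26 kg·m/s
Particle B: Δp_B = ℏ/(2×6.380e-09 m) = 8.265e-27 kg·m/s

Ratio: Δp_A/Δp_B = 3.87

Since Δp_min ∝ 1/Δx, the particle with smaller position uncertainty (A) has larger momentum uncertainty.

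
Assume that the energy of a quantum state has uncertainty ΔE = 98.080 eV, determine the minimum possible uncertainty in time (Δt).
3.355 as

Using the energy-time uncertainty principle:
ΔEΔt ≥ ℏ/2

The minimum uncertainty in time is:
Δt_min = ℏ/(2ΔE)
Δt_min = (1.055e-34 J·s) / (2 × 1.571e-17 J)
Δt_min = 3.355e-18 s = 3.355 as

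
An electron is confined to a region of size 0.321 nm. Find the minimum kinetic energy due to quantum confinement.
92.438 meV

Using the uncertainty principle:

1. Position uncertainty: Δx ≈ 3.210e-10 m
2. Minimum momentum uncertainty: Δp = ℏ/(2Δx) = 1.643e-25 kg·m/s
3. Minimum kinetic energy:
   KE = (Δp)²/(2m) = (1.643e-25)²/(2 × 9.109e-31 kg)
   KE = 1.481e-20 J = 92.438 meV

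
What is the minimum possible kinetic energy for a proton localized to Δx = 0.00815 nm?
78.098 meV

Localizing a particle requires giving it sufficient momentum uncertainty:

1. From uncertainty principle: Δp ≥ ℏ/(2Δx)
   Δp_min = (1.055e-34 J·s) / (2 × 8.150e-12 m)
   Δp_min = 6.470e-24 kg·m/s

2. This momentum uncertainty corresponds to kinetic energy:
   KE ≈ (Δp)²/(2m) = (6.470e-24)²/(2 × 1.673e-27 kg)
   KE = 1.251e-20 J = 78.098 meV

Tighter localization requires more energy.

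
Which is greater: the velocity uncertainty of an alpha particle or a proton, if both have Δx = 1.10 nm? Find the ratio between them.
The proton has the larger minimum velocity uncertainty, by a ratio of 4.0.

For both particles, Δp_min = ℏ/(2Δx) = 4.794e-26 kg·m/s (same for both).

The velocity uncertainty is Δv = Δp/m:
- alpha particle: Δv = 4.794e-26 / 6.645e-27 = 7.214e+00 m/s = 7.214 m/s
- proton: Δv = 4.794e-26 / 1.673e-27 = 2.866e+01 m/s = 28.659 m/s

Ratio: 2.866e+01 / 7.214e+00 = 4.0

The lighter particle has larger velocity uncertainty because Δv ∝ 1/m.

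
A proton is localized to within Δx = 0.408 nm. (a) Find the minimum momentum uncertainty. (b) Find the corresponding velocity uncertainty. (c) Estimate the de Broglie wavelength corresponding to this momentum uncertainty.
(a) Δp_min = 1.292 × 10^-25 kg·m/s
(b) Δv_min = 77.266 m/s
(c) λ_dB = 5.127 nm

Step-by-step:

(a) From the uncertainty principle:
Δp_min = ℏ/(2Δx) = (1.055e-34 J·s)/(2 × 4.080e-10 m) = 1.292e-25 kg·m/s

(b) The velocity uncertainty:
Δv = Δp/m = (1.292e-25 kg·m/s)/(1.673e-27 kg) = 7.727e+01 m/s = 77.266 m/s

(c) The de Broglie wavelength for this momentum:
λ = h/p = (6.626e-34 J·s)/(1.292e-25 kg·m/s) = 5.127e-09 m = 5.127 nm

Note: The de Broglie wavelength is comparable to the localization size, as expected from wave-particle duality.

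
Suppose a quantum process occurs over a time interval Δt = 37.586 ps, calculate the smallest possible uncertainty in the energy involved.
8.756 μeV

Using the energy-time uncertainty principle:
ΔEΔt ≥ ℏ/2

The minimum uncertainty in energy is:
ΔE_min = ℏ/(2Δt)
ΔE_min = (1.055e-34 J·s) / (2 × 3.759e-11 s)
ΔE_min = 1.403e-24 J = 8.756 μeV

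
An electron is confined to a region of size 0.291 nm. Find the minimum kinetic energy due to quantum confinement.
112.480 meV

Using the uncertainty principle:

1. Position uncertainty: Δx ≈ 2.910e-10 m
2. Minimum momentum uncertainty: Δp = ℏ/(2Δx) = 1.812e-25 kg·m/s
3. Minimum kinetic energy:
   KE = (Δp)²/(2m) = (1.812e-25)²/(2 × 9.109e-31 kg)
   KE = 1.802e-20 J = 112.480 meV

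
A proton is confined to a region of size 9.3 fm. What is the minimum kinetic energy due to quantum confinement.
59.977 keV

Using the uncertainty principle:

1. Position uncertainty: Δx ≈ 9.300e-15 m
2. Minimum momentum uncertainty: Δp = ℏ/(2Δx) = 5.670e-21 kg·m/s
3. Minimum kinetic energy:
   KE = (Δp)²/(2m) = (5.670e-21)²/(2 × 1.673e-27 kg)
   KE = 9.609e-15 J = 59.977 keV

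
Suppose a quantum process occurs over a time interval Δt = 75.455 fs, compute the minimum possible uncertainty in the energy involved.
4.362 meV

Using the energy-time uncertainty principle:
ΔEΔt ≥ ℏ/2

The minimum uncertainty in energy is:
ΔE_min = ℏ/(2Δt)
ΔE_min = (1.055e-34 J·s) / (2 × 7.545e-14 s)
ΔE_min = 6.988e-22 J = 4.362 meV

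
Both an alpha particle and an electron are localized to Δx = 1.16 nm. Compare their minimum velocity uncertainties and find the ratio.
The electron has the larger minimum velocity uncertainty, by a ratio of 7294.3.

For both particles, Δp_min = ℏ/(2Δx) = 4.546e-26 kg·m/s (same for both).

The velocity uncertainty is Δv = Δp/m:
- alpha particle: Δv = 4.546e-26 / 6.645e-27 = 6.841e+00 m/s = 6.841 m/s
- electron: Δv = 4.546e-26 / 9.109e-31 = 4.990e+04 m/s = 49.900 km/s

Ratio: 4.990e+04 / 6.841e+00 = 7294.3

The lighter particle has larger velocity uncertainty because Δv ∝ 1/m.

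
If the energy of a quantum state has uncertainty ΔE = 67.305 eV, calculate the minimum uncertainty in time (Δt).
4.890 as

Using the energy-time uncertainty principle:
ΔEΔt ≥ ℏ/2

The minimum uncertainty in time is:
Δt_min = ℏ/(2ΔE)
Δt_min = (1.055e-34 J·s) / (2 × 1.078e-17 J)
Δt_min = 4.890e-18 s = 4.890 as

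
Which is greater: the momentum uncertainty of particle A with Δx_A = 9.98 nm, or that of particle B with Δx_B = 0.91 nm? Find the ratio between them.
Particle B has the larger minimum momentum uncertainty, by a factor of 10.97.

For each particle, the minimum momentum uncertainty is Δp_min = ℏ/(2Δx):

Particle A: Δp_A = ℏ/(2×9.980e-09 m) = 5.283e-27 kg·m/s
Particle B: Δp_B = ℏ/(2×9.100e-10 m) = 5.794e-26 kg·m/s

Ratio: Δp_B/Δp_A = 10.97

Since Δp_min ∝ 1/Δx, the particle with smaller position uncertainty (B) has larger momentum uncertainty.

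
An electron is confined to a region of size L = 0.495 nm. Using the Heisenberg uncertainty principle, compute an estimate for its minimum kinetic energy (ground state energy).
38.873 meV

Using the uncertainty principle to estimate ground state energy:

1. The position uncertainty is approximately the confinement size:
   Δx ≈ L = 4.950e-10 m

2. From ΔxΔp ≥ ℏ/2, the minimum momentum uncertainty is:
   Δp ≈ ℏ/(2L) = 1.065e-25 kg·m/s

3. The kinetic energy is approximately:
   KE ≈ (Δp)²/(2m) = (1.065e-25)²/(2 × 9.109e-31 kg)
   KE ≈ 6.228e-21 J = 38.873 meV

This is an order-of-magnitude estimate of the ground state energy.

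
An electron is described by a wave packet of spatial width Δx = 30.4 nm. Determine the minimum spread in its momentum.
1.734 × 10^-27 kg·m/s

For a wave packet, the spatial width Δx and momentum spread Δp are related by the uncertainty principle:
ΔxΔp ≥ ℏ/2

The minimum momentum spread is:
Δp_min = ℏ/(2Δx)
Δp_min = (1.055e-34 J·s) / (2 × 3.040e-08 m)
Δp_min = 1.734e-27 kg·m/s

A wave packet cannot have both a well-defined position and well-defined momentum.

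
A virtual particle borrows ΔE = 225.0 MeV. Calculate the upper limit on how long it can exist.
1.463 ys

Using the energy-time uncertainty principle:
ΔEΔt ≥ ℏ/2

For a virtual particle borrowing energy ΔE, the maximum lifetime is:
Δt_max = ℏ/(2ΔE)

Converting energy:
ΔE = 225.0 MeV = 3.605e-11 J

Δt_max = (1.055e-34 J·s) / (2 × 3.605e-11 J)
Δt_max = 1.463e-24 s = 1.463 ys

Virtual particles with higher borrowed energy exist for shorter times.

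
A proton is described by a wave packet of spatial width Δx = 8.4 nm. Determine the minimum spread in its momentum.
6.277 × 10^-27 kg·m/s

For a wave packet, the spatial width Δx and momentum spread Δp are related by the uncertainty principle:
ΔxΔp ≥ ℏ/2

The minimum momentum spread is:
Δp_min = ℏ/(2Δx)
Δp_min = (1.055e-34 J·s) / (2 × 8.400e-09 m)
Δp_min = 6.277e-27 kg·m/s

A wave packet cannot have both a well-defined position and well-defined momentum.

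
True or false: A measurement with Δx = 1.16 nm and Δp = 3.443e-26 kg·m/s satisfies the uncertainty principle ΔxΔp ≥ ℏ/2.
No, it violates the uncertainty principle (impossible measurement).

Calculate the product ΔxΔp:
ΔxΔp = (1.160e-09 m) × (3.443e-26 kg·m/s)
ΔxΔp = 3.994e-35 J·s

Compare to the minimum allowed value ℏ/2:
ℏ/2 = 5.273e-35 J·s

Since ΔxΔp = 3.994e-35 J·s < 5.273e-35 J·s = ℏ/2,
the measurement violates the uncertainty principle.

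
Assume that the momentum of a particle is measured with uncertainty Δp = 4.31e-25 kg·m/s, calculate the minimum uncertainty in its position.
122.340 pm

Using the Heisenberg uncertainty principle:
ΔxΔp ≥ ℏ/2

The minimum uncertainty in position is:
Δx_min = ℏ/(2Δp)
Δx_min = (1.055e-34 J·s) / (2 × 4.310e-25 kg·m/s)
Δx_min = 1.223e-10 m = 122.340 pm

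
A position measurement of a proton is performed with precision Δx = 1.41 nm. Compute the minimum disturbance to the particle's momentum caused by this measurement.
3.740 × 10^-26 kg·m/s

The uncertainty principle implies that measuring position disturbs momentum:
ΔxΔp ≥ ℏ/2

When we measure position with precision Δx, we necessarily introduce a momentum uncertainty:
Δp ≥ ℏ/(2Δx)
Δp_min = (1.055e-34 J·s) / (2 × 1.410e-09 m)
Δp_min = 3.740e-26 kg·m/s

The more precisely we measure position, the greater the momentum disturbance.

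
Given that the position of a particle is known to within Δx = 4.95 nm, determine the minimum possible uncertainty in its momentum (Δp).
1.065 × 10^-26 kg·m/s

Using the Heisenberg uncertainty principle:
ΔxΔp ≥ ℏ/2

The minimum uncertainty in momentum is:
Δp_min = ℏ/(2Δx)
Δp_min = (1.055e-34 J·s) / (2 × 4.950e-09 m)
Δp_min = 1.065e-26 kg·m/s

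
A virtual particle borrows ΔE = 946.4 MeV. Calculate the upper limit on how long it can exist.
3.477 × 10^-25 s

Using the energy-time uncertainty principle:
ΔEΔt ≥ ℏ/2

For a virtual particle borrowing energy ΔE, the maximum lifetime is:
Δt_max = ℏ/(2ΔE)

Converting energy:
ΔE = 946.4 MeV = 1.516e-10 J

Δt_max = (1.055e-34 J·s) / (2 × 1.516e-10 J)
Δt_max = 3.477e-25 s = 3.477 × 10^-25 s

Virtual particles with higher borrowed energy exist for shorter times.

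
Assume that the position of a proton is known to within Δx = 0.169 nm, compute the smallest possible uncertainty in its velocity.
186.536 m/s

Using the Heisenberg uncertainty principle and Δp = mΔv:
ΔxΔp ≥ ℏ/2
Δx(mΔv) ≥ ℏ/2

The minimum uncertainty in velocity is:
Δv_min = ℏ/(2mΔx)
Δv_min = (1.055e-34 J·s) / (2 × 1.673e-27 kg × 1.690e-10 m)
Δv_min = 1.865e+02 m/s = 186.536 m/s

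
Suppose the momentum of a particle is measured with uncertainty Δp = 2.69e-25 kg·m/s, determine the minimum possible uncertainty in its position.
196.017 pm

Using the Heisenberg uncertainty principle:
ΔxΔp ≥ ℏ/2

The minimum uncertainty in position is:
Δx_min = ℏ/(2Δp)
Δx_min = (1.055e-34 J·s) / (2 × 2.690e-25 kg·m/s)
Δx_min = 1.960e-10 m = 196.017 pm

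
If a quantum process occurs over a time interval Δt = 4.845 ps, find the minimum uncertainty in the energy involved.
67.927 μeV

Using the energy-time uncertainty principle:
ΔEΔt ≥ ℏ/2

The minimum uncertainty in energy is:
ΔE_min = ℏ/(2Δt)
ΔE_min = (1.055e-34 J·s) / (2 × 4.845e-12 s)
ΔE_min = 1.088e-23 J = 67.927 μeV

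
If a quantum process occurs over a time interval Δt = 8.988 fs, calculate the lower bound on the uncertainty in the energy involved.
36.616 meV

Using the energy-time uncertainty principle:
ΔEΔt ≥ ℏ/2

The minimum uncertainty in energy is:
ΔE_min = ℏ/(2Δt)
ΔE_min = (1.055e-34 J·s) / (2 × 8.988e-15 s)
ΔE_min = 5.867e-21 J = 36.616 meV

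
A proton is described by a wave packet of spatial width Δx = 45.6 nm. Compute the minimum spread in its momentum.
1.156 × 10^-27 kg·m/s

For a wave packet, the spatial width Δx and momentum spread Δp are related by the uncertainty principle:
ΔxΔp ≥ ℏ/2

The minimum momentum spread is:
Δp_min = ℏ/(2Δx)
Δp_min = (1.055e-34 J·s) / (2 × 4.560e-08 m)
Δp_min = 1.156e-27 kg·m/s

A wave packet cannot have both a well-defined position and well-defined momentum.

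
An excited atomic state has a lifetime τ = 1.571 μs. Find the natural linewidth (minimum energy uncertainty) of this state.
209.488 peV

Using the energy-time uncertainty principle:
ΔEΔt ≥ ℏ/2

The lifetime τ represents the time uncertainty Δt.
The natural linewidth (minimum energy uncertainty) is:

ΔE = ℏ/(2τ)
ΔE = (1.055e-34 J·s) / (2 × 1.571e-06 s)
ΔE = 3.356e-29 J = 209.488 peV

This natural linewidth limits the precision of spectroscopic measurements.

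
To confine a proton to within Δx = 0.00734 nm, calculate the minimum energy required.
96.286 meV

Localizing a particle requires giving it sufficient momentum uncertainty:

1. From uncertainty principle: Δp ≥ ℏ/(2Δx)
   Δp_min = (1.055e-34 J·s) / (2 × 7.340e-12 m)
   Δp_min = 7.184e-24 kg·m/s

2. This momentum uncertainty corresponds to kinetic energy:
   KE ≈ (Δp)²/(2m) = (7.184e-24)²/(2 × 1.673e-27 kg)
   KE = 1.543e-20 J = 96.286 meV

Tighter localization requires more energy.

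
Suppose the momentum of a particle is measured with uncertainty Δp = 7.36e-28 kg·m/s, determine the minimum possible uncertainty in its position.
71.642 nm

Using the Heisenberg uncertainty principle:
ΔxΔp ≥ ℏ/2

The minimum uncertainty in position is:
Δx_min = ℏ/(2Δp)
Δx_min = (1.055e-34 J·s) / (2 × 7.360e-28 kg·m/s)
Δx_min = 7.164e-08 m = 71.642 nm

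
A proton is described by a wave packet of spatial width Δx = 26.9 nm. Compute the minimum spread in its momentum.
1.960 × 10^-27 kg·m/s

For a wave packet, the spatial width Δx and momentum spread Δp are related by the uncertainty principle:
ΔxΔp ≥ ℏ/2

The minimum momentum spread is:
Δp_min = ℏ/(2Δx)
Δp_min = (1.055e-34 J·s) / (2 × 2.690e-08 m)
Δp_min = 1.960e-27 kg·m/s

A wave packet cannot have both a well-defined position and well-defined momentum.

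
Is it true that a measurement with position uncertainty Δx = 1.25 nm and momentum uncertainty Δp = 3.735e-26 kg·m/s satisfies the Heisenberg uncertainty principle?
No, it violates the uncertainty principle (impossible measurement).

Calculate the product ΔxΔp:
ΔxΔp = (1.250e-09 m) × (3.735e-26 kg·m/s)
ΔxΔp = 4.669e-35 J·s

Compare to the minimum allowed value ℏ/2:
ℏ/2 = 5.273e-35 J·s

Since ΔxΔp = 4.669e-35 J·s < 5.273e-35 J·s = ℏ/2,
the measurement violates the uncertainty principle.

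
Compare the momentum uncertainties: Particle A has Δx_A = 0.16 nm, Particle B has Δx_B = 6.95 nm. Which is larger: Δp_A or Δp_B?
Particle A has the larger minimum momentum uncertainty, by a factor of 43.44.

For each particle, the minimum momentum uncertainty is Δp_min = ℏ/(2Δx):

Particle A: Δp_A = ℏ/(2×1.600e-10 m) = 3.296e-25 kg·m/s
Particle B: Δp_B = ℏ/(2×6.950e-09 m) = 7.587e-27 kg·m/s

Ratio: Δp_A/Δp_B = 43.44

Since Δp_min ∝ 1/Δx, the particle with smaller position uncertainty (A) has larger momentum uncertainty.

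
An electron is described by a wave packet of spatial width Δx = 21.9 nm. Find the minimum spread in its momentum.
2.408 × 10^-27 kg·m/s

For a wave packet, the spatial width Δx and momentum spread Δp are related by the uncertainty principle:
ΔxΔp ≥ ℏ/2

The minimum momentum spread is:
Δp_min = ℏ/(2Δx)
Δp_min = (1.055e-34 J·s) / (2 × 2.190e-08 m)
Δp_min = 2.408e-27 kg·m/s

A wave packet cannot have both a well-defined position and well-defined momentum.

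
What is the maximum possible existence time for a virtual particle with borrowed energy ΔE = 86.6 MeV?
3.800 ys

Using the energy-time uncertainty principle:
ΔEΔt ≥ ℏ/2

For a virtual particle borrowing energy ΔE, the maximum lifetime is:
Δt_max = ℏ/(2ΔE)

Converting energy:
ΔE = 86.6 MeV = 1.387e-11 J

Δt_max = (1.055e-34 J·s) / (2 × 1.387e-11 J)
Δt_max = 3.800e-24 s = 3.800 ys

Virtual particles with higher borrowed energy exist for shorter times.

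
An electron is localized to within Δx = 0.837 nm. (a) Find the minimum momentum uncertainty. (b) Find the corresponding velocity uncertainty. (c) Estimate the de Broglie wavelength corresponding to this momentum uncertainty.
(a) Δp_min = 6.300 × 10^-26 kg·m/s
(b) Δv_min = 69.156 km/s
(c) λ_dB = 10.518 nm

Step-by-step:

(a) From the uncertainty principle:
Δp_min = ℏ/(2Δx) = (1.055e-34 J·s)/(2 × 8.370e-10 m) = 6.300e-26 kg·m/s

(b) The velocity uncertainty:
Δv = Δp/m = (6.300e-26 kg·m/s)/(9.109e-31 kg) = 6.916e+04 m/s = 69.156 km/s

(c) The de Broglie wavelength for this momentum:
λ = h/p = (6.626e-34 J·s)/(6.300e-26 kg·m/s) = 1.052e-08 m = 10.518 nm

Note: The de Broglie wavelength is comparable to the localization size, as expected from wave-particle duality.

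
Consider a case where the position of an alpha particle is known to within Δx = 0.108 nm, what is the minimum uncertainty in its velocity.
73.477 m/s

Using the Heisenberg uncertainty principle and Δp = mΔv:
ΔxΔp ≥ ℏ/2
Δx(mΔv) ≥ ℏ/2

The minimum uncertainty in velocity is:
Δv_min = ℏ/(2mΔx)
Δv_min = (1.055e-34 J·s) / (2 × 6.645e-27 kg × 1.080e-10 m)
Δv_min = 7.348e+01 m/s = 73.477 m/s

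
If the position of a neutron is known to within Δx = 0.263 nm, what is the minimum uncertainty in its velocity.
119.700 m/s

Using the Heisenberg uncertainty principle and Δp = mΔv:
ΔxΔp ≥ ℏ/2
Δx(mΔv) ≥ ℏ/2

The minimum uncertainty in velocity is:
Δv_min = ℏ/(2mΔx)
Δv_min = (1.055e-34 J·s) / (2 × 1.675e-27 kg × 2.630e-10 m)
Δv_min = 1.197e+02 m/s = 119.700 m/s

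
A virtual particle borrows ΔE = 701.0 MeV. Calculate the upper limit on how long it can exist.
4.695 × 10^-25 s

Using the energy-time uncertainty principle:
ΔEΔt ≥ ℏ/2

For a virtual particle borrowing energy ΔE, the maximum lifetime is:
Δt_max = ℏ/(2ΔE)

Converting energy:
ΔE = 701.0 MeV = 1.123e-10 J

Δt_max = (1.055e-34 J·s) / (2 × 1.123e-10 J)
Δt_max = 4.695e-25 s = 4.695 × 10^-25 s

Virtual particles with higher borrowed energy exist for shorter times.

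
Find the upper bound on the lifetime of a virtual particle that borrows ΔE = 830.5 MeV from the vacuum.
3.963 × 10^-25 s

Using the energy-time uncertainty principle:
ΔEΔt ≥ ℏ/2

For a virtual particle borrowing energy ΔE, the maximum lifetime is:
Δt_max = ℏ/(2ΔE)

Converting energy:
ΔE = 830.5 MeV = 1.331e-10 J

Δt_max = (1.055e-34 J·s) / (2 × 1.331e-10 J)
Δt_max = 3.963e-25 s = 3.963 × 10^-25 s

Virtual particles with higher borrowed energy exist for shorter times.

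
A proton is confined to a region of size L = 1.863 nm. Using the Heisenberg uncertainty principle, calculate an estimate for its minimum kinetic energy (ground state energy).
1.495 μeV

Using the uncertainty principle to estimate ground state energy:

1. The position uncertainty is approximately the confinement size:
   Δx ≈ L = 1.863e-09 m

2. From ΔxΔp ≥ ℏ/2, the minimum momentum uncertainty is:
   Δp ≈ ℏ/(2L) = 2.830e-26 kg·m/s

3. The kinetic energy is approximately:
   KE ≈ (Δp)²/(2m) = (2.830e-26)²/(2 × 1.673e-27 kg)
   KE ≈ 2.395e-25 J = 1.495 μeV

This is an order-of-magnitude estimate of the ground state energy.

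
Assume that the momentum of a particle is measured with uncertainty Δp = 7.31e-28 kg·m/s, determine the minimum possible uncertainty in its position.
72.132 nm

Using the Heisenberg uncertainty principle:
ΔxΔp ≥ ℏ/2

The minimum uncertainty in position is:
Δx_min = ℏ/(2Δp)
Δx_min = (1.055e-34 J·s) / (2 × 7.310e-28 kg·m/s)
Δx_min = 7.213e-08 m = 72.132 nm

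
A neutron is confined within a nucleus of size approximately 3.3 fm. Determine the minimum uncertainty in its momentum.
1.598 × 10^-20 kg·m/s

Using the Heisenberg uncertainty principle:
ΔxΔp ≥ ℏ/2

With Δx ≈ L = 3.300e-15 m (the confinement size):
Δp_min = ℏ/(2Δx)
Δp_min = (1.055e-34 J·s) / (2 × 3.300e-15 m)
Δp_min = 1.598e-20 kg·m/s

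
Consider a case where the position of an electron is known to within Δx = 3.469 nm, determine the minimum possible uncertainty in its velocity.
16.686 km/s

Using the Heisenberg uncertainty principle and Δp = mΔv:
ΔxΔp ≥ ℏ/2
Δx(mΔv) ≥ ℏ/2

The minimum uncertainty in velocity is:
Δv_min = ℏ/(2mΔx)
Δv_min = (1.055e-34 J·s) / (2 × 9.109e-31 kg × 3.469e-09 m)
Δv_min = 1.669e+04 m/s = 16.686 km/s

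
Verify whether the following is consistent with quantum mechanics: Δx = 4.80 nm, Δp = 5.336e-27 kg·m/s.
No, it violates the uncertainty principle (impossible measurement).

Calculate the product ΔxΔp:
ΔxΔp = (4.800e-09 m) × (5.336e-27 kg·m/s)
ΔxΔp = 2.561e-35 J·s

Compare to the minimum allowed value ℏ/2:
ℏ/2 = 5.273e-35 J·s

Since ΔxΔp = 2.561e-35 J·s < 5.273e-35 J·s = ℏ/2,
the measurement violates the uncertainty principle.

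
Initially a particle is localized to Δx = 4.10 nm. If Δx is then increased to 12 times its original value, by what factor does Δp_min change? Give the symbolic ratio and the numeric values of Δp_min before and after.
Original Δp_min = 1.286 × 10^-26 kg·m/s; new Δp'_min = 1.072 × 10^-27 kg·m/s; ratio Δp'_min/Δp_min = 1/12.

From the uncertainty principle ΔxΔp ≥ ℏ/2, the minimum momentum uncertainty is Δp_min = ℏ/(2Δx).

Original (Δx = 4.10 nm = 4.100e-09 m):
Δp_min = (1.055e-34 J·s)/(2 × 4.100e-09 m) = 1.286e-26 kg·m/s

When Δx → 12Δx:
Δp'_min = ℏ/(2 × 12Δx) = (1/12) × ℏ/(2Δx) = (1/12) × Δp_min
Δp'_min = 1/12 × 1.286e-26 kg·m/s = 1.072e-27 kg·m/s

Since Δp_min ∝ 1/Δx, when Δx is increased to 12 times its original value, Δp_min decreases to 1/12 of its original value.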